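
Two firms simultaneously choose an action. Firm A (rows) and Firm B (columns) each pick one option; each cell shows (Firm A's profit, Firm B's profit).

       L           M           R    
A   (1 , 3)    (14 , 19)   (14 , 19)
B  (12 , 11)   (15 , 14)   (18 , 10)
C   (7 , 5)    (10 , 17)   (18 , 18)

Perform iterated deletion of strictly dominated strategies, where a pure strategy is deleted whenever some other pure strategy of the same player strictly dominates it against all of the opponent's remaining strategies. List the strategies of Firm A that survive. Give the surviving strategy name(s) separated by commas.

B, C

Firm A's strategy A is strictly dominated by B (L: 12>1, M: 15>14, R: 18>14) and is removed.
For Firm B, M strictly dominates L on the remaining rows (B: 14>11, C: 17>5); eliminate L.
Among the remaining strategies, none is strictly dominated by another pure strategy of the same player, so the elimination stops.
Surviving strategies — Firm A: {B, C}; Firm B: {M, R}.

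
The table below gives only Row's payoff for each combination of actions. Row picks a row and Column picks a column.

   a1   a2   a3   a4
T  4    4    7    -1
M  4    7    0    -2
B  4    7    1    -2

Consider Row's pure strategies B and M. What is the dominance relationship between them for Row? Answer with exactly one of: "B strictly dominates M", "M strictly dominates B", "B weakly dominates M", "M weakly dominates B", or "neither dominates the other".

Compare B to M across every action of Column: a1: 4=4, a2: 7=7, a3: 1>0, a4: -2=-2.
B is at least as good everywhere and strictly better somewhere (tied only at a1, a2, a4), so B weakly but not strictly dominates M.

B weakly dominates M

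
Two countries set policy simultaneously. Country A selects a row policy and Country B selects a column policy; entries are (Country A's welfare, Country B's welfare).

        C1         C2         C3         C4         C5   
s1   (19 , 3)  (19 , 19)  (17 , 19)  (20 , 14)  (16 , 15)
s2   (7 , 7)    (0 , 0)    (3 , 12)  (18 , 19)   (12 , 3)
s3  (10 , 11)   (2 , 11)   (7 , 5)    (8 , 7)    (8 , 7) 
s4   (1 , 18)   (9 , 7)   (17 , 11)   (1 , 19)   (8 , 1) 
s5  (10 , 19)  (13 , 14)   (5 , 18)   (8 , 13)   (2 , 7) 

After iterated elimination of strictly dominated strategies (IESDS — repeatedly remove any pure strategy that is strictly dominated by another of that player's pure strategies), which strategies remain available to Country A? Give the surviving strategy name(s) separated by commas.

Country A's strategy s2 is strictly dominated by s1 (C1: 19>7, C2: 19>0, C3: 17>3, C4: 20>18, C5: 16>12) and is removed.
Row s3 is eliminated: s1 beats it against every remaining column (C1: 19>10, C2: 19>2, C3: 17>7, C4: 20>8, C5: 16>8).
For Country A, s1 strictly dominates s5 on the remaining columns (C1: 19>10, C2: 19>13, C3: 17>5, C4: 20>8, C5: 16>2); eliminate s5.
Column C1 is eliminated: C4 beats it against every remaining row (s1: 14>3, s4: 19>18).
Column C5 is eliminated: C2 beats it against every remaining row (s1: 19>15, s4: 7>1).
Among the remaining strategies, none is strictly dominated by another pure strategy of the same player, so the elimination stops.
Surviving strategies — Country A: {s1, s4}; Country B: {C2, C3, C4}.

s1, s4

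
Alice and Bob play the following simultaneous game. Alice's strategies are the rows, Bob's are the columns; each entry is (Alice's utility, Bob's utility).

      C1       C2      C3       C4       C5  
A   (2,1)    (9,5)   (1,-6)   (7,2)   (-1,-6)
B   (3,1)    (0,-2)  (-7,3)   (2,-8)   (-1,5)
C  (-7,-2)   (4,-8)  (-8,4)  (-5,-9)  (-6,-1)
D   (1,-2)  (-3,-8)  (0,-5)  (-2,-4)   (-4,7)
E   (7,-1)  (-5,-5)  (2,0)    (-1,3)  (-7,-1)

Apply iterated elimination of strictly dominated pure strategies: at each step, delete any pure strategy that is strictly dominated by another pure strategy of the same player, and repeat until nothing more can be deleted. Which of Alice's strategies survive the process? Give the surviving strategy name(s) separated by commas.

Alice's strategy C is strictly dominated by A (C1: 2>-7, C2: 9>4, C3: 1>-8, C4: 7>-5, C5: -1>-6) and is removed.
Row D is eliminated: A beats it against every remaining column (C1: 2>1, C2: 9>-3, C3: 1>0, C4: 7>-2, C5: -1>-4).
Among the remaining strategies, none is strictly dominated by another pure strategy of the same player, so the elimination stops.
Surviving strategies — Alice: {A, B, E}; Bob: {C1, C2, C3, C4, C5}.

A, B, E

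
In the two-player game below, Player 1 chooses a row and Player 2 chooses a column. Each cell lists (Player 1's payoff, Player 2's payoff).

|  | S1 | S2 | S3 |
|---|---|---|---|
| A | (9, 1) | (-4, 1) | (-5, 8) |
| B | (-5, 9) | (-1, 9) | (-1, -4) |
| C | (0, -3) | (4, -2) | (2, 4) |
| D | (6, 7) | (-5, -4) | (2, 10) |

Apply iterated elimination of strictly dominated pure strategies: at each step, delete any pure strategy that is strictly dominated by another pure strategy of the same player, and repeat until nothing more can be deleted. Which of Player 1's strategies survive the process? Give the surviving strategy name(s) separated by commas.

For Player 1, C strictly dominates B on the remaining columns (S1: 0>-5, S2: 4>-1, S3: 2>-1); eliminate B.
Player 2's strategy S1 is strictly dominated by S3 (A: 8>1, C: 4>-3, D: 10>7) and is removed.
Player 1's strategy A is strictly dominated by C (S2: 4>-4, S3: 2>-5) and is removed.
Column S2 is eliminated: S3 beats it against every remaining row (C: 4>-2, D: 10>-4).
Among the remaining strategies, none is strictly dominated by another pure strategy of the same player, so the elimination stops.
Surviving strategies — Player 1: {C, D}; Player 2: {S3}.

C, D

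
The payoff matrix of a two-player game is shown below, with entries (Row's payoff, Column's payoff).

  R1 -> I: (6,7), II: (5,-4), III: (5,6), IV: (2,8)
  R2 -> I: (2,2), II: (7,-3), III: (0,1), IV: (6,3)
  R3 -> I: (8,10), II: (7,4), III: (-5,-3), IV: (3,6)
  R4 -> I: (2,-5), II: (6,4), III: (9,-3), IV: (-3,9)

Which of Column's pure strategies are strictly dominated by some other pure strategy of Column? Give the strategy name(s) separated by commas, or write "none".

II, III

Nothing dominates I: II at R1 (7>-4); III at R1 (7>6); IV at R3 (10>6).
IV strictly dominates II — R1: 8>-4, R2: 3>-3, R3: 6>4, R4: 9>4.
IV strictly dominates III — R1: 8>6, R2: 3>1, R3: 6>-3, R4: 9>-3.
IV: no other strategy beats it everywhere (I at R1 (8>7); II at R1 (8>-4); III at R1 (8>6)).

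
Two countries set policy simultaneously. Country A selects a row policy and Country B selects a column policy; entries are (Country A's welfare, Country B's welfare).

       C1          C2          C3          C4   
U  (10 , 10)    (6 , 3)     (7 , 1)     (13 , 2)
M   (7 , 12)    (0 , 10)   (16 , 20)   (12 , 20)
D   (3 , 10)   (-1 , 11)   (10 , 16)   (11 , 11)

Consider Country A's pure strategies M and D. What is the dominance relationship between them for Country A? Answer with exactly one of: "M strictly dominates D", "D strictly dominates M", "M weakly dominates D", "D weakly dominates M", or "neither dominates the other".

M strictly dominates D

M's payoffs vs D's, by Country B's action — C1: 7>3, C2: 0>-1, C3: 16>10, C4: 12>11.
Every comparison favours M, so M strictly dominates D.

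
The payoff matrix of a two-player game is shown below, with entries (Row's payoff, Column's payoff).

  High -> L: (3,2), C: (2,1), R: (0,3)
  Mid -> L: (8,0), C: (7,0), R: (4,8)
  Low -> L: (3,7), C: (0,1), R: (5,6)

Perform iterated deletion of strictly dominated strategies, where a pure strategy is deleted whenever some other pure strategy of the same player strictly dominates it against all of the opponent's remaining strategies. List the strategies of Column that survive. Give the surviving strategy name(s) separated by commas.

L, R

Row's strategy High is strictly dominated by Mid (L: 8>3, C: 7>2, R: 4>0) and is removed.
Column C is eliminated: R beats it against every remaining row (Mid: 8>0, Low: 6>1).
Among the remaining strategies, none is strictly dominated by another pure strategy of the same player, so the elimination stops.
Surviving strategies — Row: {Mid, Low}; Column: {L, R}.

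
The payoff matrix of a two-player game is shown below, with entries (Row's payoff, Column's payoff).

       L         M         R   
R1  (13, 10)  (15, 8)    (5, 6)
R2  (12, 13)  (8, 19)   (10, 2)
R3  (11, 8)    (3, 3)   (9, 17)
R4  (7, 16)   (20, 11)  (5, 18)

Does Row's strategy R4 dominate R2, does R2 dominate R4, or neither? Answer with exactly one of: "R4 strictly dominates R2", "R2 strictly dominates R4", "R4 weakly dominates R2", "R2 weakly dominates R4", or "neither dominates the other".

R4's payoffs vs R2's, by Column's action — L: 7<12, M: 20>8, R: 5<10.
R4 does better at M but worse at L, R; neither strategy dominates the other.

neither dominates the other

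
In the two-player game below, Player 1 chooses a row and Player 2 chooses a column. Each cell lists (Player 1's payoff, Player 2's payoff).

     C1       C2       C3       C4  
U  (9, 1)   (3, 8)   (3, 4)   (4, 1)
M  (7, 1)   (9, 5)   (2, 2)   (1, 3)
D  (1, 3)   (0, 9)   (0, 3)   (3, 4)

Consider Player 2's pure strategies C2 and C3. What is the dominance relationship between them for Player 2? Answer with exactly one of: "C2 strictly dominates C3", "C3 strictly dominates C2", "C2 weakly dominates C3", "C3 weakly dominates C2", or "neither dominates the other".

Compare C2 to C3 across each opponent action: U: 8>4, M: 5>2, D: 9>3.
Every comparison favours C2, so C2 strictly dominates C3.

C2 strictly dominates C3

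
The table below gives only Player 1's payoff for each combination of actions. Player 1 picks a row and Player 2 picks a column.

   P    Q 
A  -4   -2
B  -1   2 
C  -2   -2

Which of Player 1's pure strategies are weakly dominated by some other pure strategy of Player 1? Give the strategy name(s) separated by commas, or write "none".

A: dominated, since B does at least as well everywhere (P: -1>-4, Q: 2>-2).
B: no other strategy beats it everywhere (A at P (-1>-4); C at P (-1>-2)).
C is weakly dominated by B (P: -1>-2, Q: 2>-2).

A, C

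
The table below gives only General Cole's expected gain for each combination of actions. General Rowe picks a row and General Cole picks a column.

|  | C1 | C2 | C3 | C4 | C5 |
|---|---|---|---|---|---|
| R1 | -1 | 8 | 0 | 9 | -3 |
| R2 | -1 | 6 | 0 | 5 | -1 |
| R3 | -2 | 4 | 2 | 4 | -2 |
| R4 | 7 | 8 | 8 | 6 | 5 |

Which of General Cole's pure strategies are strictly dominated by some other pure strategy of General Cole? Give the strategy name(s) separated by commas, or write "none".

C1, C5

C1 is strictly dominated by C2 (R1: 8>-1, R2: 6>-1, R3: 4>-2, R4: 8>7).
C2 is not dominated — it holds its own against C1 at R1 (8>-1); C3 at R1 (8>0); C4 at R2 (6>5); C5 at R1 (8>-3).
C3: no other strategy beats it everywhere (C1 at R1 (0>-1); C2 at R4 (8=8); C4 at R4 (8>6); C5 at R1 (0>-3)).
C4: no other strategy beats it everywhere (C1 at R1 (9>-1); C2 at R1 (9>8); C3 at R1 (9>0); C5 at R1 (9>-3)).
C2 strictly dominates C5 — R1: 8>-3, R2: 6>-1, R3: 4>-2, R4: 8>5.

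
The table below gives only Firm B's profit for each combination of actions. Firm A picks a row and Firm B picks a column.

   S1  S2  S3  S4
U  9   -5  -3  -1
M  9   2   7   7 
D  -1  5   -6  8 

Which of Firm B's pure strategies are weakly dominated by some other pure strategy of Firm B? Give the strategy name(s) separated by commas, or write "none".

S1 is not dominated — it holds its own against S2 at U (9>-5); S3 at U (9>-3); S4 at U (9>-1).
S2: dominated, since S4 does at least as well everywhere (U: -1>-5, M: 7>2, D: 8>5).
S3 is weakly dominated by S1 (U: 9>-3, M: 9>7, D: -1>-6).
S4: no other strategy beats it everywhere (S1 at D (8>-1); S2 at U (-1>-5); S3 at U (-1>-3)).

S2, S3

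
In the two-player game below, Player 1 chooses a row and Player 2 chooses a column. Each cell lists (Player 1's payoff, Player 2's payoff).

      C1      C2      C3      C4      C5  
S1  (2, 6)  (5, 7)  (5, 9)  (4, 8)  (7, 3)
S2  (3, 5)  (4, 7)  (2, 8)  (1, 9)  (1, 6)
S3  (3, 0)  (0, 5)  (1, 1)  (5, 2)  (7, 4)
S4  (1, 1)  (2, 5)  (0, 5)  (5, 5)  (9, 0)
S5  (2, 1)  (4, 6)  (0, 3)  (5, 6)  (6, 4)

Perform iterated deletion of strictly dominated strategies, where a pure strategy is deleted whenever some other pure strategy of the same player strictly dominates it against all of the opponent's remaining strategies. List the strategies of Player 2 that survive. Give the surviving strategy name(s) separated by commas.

Column C1 is eliminated: C2 beats it against every remaining row (S1: 7>6, S2: 7>5, S3: 5>0, S4: 5>1, S5: 6>1).
Player 1's strategy S2 is strictly dominated by S1 (C2: 5>4, C3: 5>2, C4: 4>1, C5: 7>1) and is removed.
Player 2's strategy C5 is strictly dominated by C2 (S1: 7>3, S3: 5>4, S4: 5>0, S5: 6>4) and is removed.
Among the remaining strategies, none is strictly dominated by another pure strategy of the same player, so the elimination stops.
Surviving strategies — Player 1: {S1, S3, S4, S5}; Player 2: {C2, C3, C4}.

C2, C3, C4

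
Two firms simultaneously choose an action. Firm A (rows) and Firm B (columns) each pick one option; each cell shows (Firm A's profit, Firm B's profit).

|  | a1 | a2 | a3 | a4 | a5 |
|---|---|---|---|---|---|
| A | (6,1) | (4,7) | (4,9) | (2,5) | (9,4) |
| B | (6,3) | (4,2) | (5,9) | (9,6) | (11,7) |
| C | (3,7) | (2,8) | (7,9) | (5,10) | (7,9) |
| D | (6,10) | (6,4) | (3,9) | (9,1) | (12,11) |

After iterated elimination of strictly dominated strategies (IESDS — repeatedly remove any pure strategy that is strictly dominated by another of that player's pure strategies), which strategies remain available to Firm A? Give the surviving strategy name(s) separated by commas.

B, C, D

For Firm B, a5 strictly dominates a1 on the remaining rows (A: 4>1, B: 7>3, C: 9>7, D: 11>10); eliminate a1.
Column a2 is eliminated: a3 beats it against every remaining row (A: 9>7, B: 9>2, C: 9>8, D: 9>4).
Row A is eliminated: B beats it against every remaining column (a3: 5>4, a4: 9>2, a5: 11>9).
Among the remaining strategies, none is strictly dominated by another pure strategy of the same player, so the elimination stops.
Surviving strategies — Firm A: {B, C, D}; Firm B: {a3, a4, a5}.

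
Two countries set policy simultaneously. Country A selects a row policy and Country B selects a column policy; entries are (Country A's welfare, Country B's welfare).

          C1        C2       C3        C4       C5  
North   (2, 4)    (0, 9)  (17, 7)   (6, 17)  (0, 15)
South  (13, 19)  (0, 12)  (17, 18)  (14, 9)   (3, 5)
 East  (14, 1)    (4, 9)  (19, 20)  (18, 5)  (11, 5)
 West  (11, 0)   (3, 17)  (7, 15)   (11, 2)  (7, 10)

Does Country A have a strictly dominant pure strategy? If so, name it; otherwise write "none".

East

East vs North: C1: 14>2, C2: 4>0, C3: 19>17, C4: 18>6, C5: 11>0.
East vs South: C1: 14>13, C2: 4>0, C3: 19>17, C4: 18>14, C5: 11>3.
East vs West: C1: 14>11, C2: 4>3, C3: 19>7, C4: 18>11, C5: 11>7.
East strictly beats every other strategy against every opponent action, so it is strictly dominant.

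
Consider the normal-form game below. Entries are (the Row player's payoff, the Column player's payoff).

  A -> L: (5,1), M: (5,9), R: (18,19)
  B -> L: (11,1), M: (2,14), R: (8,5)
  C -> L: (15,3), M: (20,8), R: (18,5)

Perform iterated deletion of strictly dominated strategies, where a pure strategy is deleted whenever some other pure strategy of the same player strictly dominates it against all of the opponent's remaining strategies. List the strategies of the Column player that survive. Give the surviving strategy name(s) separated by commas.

Row B is eliminated: C beats it against every remaining column (L: 15>11, M: 20>2, R: 18>8).
The Column player's strategy L is strictly dominated by M (A: 9>1, C: 8>3) and is removed.
Among the remaining strategies, none is strictly dominated by another pure strategy of the same player, so the elimination stops.
Surviving strategies — the Row player: {A, C}; the Column player: {M, R}.

M, R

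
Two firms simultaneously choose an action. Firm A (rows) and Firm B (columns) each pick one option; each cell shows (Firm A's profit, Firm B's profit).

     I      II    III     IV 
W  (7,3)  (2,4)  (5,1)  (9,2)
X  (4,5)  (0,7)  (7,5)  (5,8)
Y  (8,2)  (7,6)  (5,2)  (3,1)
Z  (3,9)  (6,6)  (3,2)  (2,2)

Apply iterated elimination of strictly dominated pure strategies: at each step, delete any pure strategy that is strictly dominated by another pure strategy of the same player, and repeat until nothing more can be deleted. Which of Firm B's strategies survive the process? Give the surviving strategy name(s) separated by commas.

Firm A's strategy Z is strictly dominated by Y (I: 8>3, II: 7>6, III: 5>3, IV: 3>2) and is removed.
For Firm B, II strictly dominates I on the remaining rows (W: 4>3, X: 7>5, Y: 6>2); eliminate I.
Column III is eliminated: II beats it against every remaining row (W: 4>1, X: 7>5, Y: 6>2).
Row X is eliminated: W beats it against every remaining column (II: 2>0, IV: 9>5).
Column IV is eliminated: II beats it against every remaining row (W: 4>2, Y: 6>1).
For Firm A, Y strictly dominates W on the remaining columns (II: 7>2); eliminate W.
Among the remaining strategies, none is strictly dominated by another pure strategy of the same player, so the elimination stops.
Surviving strategies — Firm A: {Y}; Firm B: {II}.

II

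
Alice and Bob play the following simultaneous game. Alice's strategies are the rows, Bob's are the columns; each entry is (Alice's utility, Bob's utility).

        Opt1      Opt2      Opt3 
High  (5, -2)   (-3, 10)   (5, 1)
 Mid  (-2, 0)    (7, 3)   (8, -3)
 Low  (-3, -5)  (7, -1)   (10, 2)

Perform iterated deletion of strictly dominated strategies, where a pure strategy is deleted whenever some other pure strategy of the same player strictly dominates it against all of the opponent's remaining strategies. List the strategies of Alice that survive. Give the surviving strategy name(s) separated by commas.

Bob's strategy Opt1 is strictly dominated by Opt2 (High: 10>-2, Mid: 3>0, Low: -1>-5) and is removed.
Alice's strategy High is strictly dominated by Mid (Opt2: 7>-3, Opt3: 8>5) and is removed.
Among the remaining strategies, none is strictly dominated by another pure strategy of the same player, so the elimination stops.
Surviving strategies — Alice: {Mid, Low}; Bob: {Opt2, Opt3}.

Mid, Low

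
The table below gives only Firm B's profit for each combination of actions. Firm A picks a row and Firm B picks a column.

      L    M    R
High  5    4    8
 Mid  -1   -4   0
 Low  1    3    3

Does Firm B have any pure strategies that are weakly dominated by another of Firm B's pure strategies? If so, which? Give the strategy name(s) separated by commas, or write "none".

L is weakly dominated by R (High: 8>5, Mid: 0>-1, Low: 3>1).
R weakly dominates M — High: 8>4, Mid: 0>-4, Low: 3=3.
R: no other strategy beats it everywhere (L at High (8>5); M at High (8>4)).

L, M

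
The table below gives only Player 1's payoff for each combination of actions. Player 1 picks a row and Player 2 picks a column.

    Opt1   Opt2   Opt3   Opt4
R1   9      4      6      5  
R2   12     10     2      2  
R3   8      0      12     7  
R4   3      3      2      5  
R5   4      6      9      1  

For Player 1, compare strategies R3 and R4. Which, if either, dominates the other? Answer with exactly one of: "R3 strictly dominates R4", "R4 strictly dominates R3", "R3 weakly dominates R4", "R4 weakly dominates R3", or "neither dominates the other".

neither dominates the other

Compare R3 to R4 across each choice by Player 2: Opt1: 8>3, Opt2: 0<3, Opt3: 12>2, Opt4: 7>5.
R3 does better at Opt1, Opt3, Opt4 but worse at Opt2; neither strategy dominates the other.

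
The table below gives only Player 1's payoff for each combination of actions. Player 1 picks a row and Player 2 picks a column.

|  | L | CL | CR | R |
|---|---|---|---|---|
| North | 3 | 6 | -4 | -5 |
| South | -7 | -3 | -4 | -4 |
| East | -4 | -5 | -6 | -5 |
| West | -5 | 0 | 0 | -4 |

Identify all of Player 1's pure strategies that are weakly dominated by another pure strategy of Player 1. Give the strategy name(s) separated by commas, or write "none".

North: no other strategy beats it everywhere (South at L (3>-7); East at L (3>-4); West at L (3>-5)).
South: dominated, since West does at least as well everywhere (L: -5>-7, CL: 0>-3, CR: 0>-4, R: -4=-4).
East: dominated, since North does at least as well everywhere (L: 3>-4, CL: 6>-5, CR: -4>-6, R: -5=-5).
West is not dominated — it holds its own against North at CR (0>-4); South at L (-5>-7); East at CL (0>-5).

South, East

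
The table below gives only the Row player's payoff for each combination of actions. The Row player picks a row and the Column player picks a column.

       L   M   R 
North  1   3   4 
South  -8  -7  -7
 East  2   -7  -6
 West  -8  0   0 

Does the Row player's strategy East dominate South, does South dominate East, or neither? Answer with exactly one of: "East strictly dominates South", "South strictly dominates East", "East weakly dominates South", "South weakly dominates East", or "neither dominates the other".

East's payoffs vs South's, by the Column player's action — L: 2>-8, M: -7=-7, R: -6>-7.
East is at least as good everywhere and strictly better somewhere (tied only at M), so East weakly but not strictly dominates South.

East weakly dominates South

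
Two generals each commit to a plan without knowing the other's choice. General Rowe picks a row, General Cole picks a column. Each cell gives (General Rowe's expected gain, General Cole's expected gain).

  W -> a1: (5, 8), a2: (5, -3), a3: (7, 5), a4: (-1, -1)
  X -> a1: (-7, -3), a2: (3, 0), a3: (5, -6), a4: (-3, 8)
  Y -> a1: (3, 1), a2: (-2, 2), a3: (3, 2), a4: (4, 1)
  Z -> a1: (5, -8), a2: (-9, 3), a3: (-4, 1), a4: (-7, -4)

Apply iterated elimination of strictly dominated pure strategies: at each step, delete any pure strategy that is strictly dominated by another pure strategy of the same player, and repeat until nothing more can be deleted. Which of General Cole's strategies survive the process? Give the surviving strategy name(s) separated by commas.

General Rowe's strategy X is strictly dominated by W (a1: 5>-7, a2: 5>3, a3: 7>5, a4: -1>-3) and is removed.
Column a4 is eliminated: a3 beats it against every remaining row (W: 5>-1, Y: 2>1, Z: 1>-4).
Row Y is eliminated: W beats it against every remaining column (a1: 5>3, a2: 5>-2, a3: 7>3).
Among the remaining strategies, none is strictly dominated by another pure strategy of the same player, so the elimination stops.
Surviving strategies — General Rowe: {W, Z}; General Cole: {a1, a2, a3}.

a1, a2, a3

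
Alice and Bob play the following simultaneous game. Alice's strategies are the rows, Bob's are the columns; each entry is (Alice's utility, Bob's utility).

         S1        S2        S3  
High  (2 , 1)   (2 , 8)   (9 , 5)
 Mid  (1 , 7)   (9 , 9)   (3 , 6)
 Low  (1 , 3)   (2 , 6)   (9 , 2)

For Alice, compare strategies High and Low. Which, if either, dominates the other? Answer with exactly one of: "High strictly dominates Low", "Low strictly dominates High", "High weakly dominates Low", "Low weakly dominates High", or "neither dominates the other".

High weakly dominates Low

High's payoffs vs Low's, by Bob's action — S1: 2>1, S2: 2=2, S3: 9=9.
High is at least as good everywhere and strictly better somewhere (tied only at S2, S3), so High weakly but not strictly dominates Low.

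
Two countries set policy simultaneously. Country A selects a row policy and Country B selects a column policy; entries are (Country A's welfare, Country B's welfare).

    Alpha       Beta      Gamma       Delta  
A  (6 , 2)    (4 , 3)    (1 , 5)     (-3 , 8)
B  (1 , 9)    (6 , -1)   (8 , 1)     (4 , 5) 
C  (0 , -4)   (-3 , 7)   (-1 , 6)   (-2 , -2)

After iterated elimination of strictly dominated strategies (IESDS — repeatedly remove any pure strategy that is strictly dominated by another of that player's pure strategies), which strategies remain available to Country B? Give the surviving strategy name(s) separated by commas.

For Country A, B strictly dominates C on the remaining columns (Alpha: 1>0, Beta: 6>-3, Gamma: 8>-1, Delta: 4>-2); eliminate C.
For Country B, Gamma strictly dominates Beta on the remaining rows (A: 5>3, B: 1>-1); eliminate Beta.
Column Gamma is eliminated: Delta beats it against every remaining row (A: 8>5, B: 5>1).
Among the remaining strategies, none is strictly dominated by another pure strategy of the same player, so the elimination stops.
Surviving strategies — Country A: {A, B}; Country B: {Alpha, Delta}.

Alpha, Delta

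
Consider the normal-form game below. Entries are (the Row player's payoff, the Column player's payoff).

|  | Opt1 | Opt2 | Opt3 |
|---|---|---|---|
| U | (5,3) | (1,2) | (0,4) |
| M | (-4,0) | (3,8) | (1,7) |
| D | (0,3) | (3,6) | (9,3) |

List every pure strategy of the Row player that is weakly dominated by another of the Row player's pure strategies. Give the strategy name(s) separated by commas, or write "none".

M

U is not dominated — it holds its own against M at Opt1 (5>-4); D at Opt1 (5>0).
D weakly dominates M — Opt1: 0>-4, Opt2: 3=3, Opt3: 9>1.
D: no other strategy beats it everywhere (U at Opt2 (3>1); M at Opt1 (0>-4)).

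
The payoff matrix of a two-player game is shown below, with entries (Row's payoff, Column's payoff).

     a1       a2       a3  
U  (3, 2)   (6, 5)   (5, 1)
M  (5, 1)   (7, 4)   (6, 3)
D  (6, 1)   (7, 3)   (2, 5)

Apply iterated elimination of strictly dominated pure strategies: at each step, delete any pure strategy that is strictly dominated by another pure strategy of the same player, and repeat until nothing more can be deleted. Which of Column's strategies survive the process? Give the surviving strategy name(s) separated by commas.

a2, a3

For Row, M strictly dominates U on the remaining columns (a1: 5>3, a2: 7>6, a3: 6>5); eliminate U.
Column a1 is eliminated: a2 beats it against every remaining row (M: 4>1, D: 3>1).
Among the remaining strategies, none is strictly dominated by another pure strategy of the same player, so the elimination stops.
Surviving strategies — Row: {M, D}; Column: {a2, a3}.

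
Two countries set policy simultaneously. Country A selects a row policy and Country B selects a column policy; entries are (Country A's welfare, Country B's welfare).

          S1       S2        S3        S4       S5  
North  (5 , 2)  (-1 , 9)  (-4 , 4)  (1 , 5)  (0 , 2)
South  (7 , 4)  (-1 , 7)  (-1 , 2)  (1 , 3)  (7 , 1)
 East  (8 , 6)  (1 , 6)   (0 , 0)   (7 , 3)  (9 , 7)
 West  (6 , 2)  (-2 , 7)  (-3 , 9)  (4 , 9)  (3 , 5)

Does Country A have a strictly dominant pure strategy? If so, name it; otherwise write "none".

East

East vs North: S1: 8>5, S2: 1>-1, S3: 0>-4, S4: 7>1, S5: 9>0.
East vs South: S1: 8>7, S2: 1>-1, S3: 0>-1, S4: 7>1, S5: 9>7.
East vs West: S1: 8>6, S2: 1>-2, S3: 0>-3, S4: 7>4, S5: 9>3.
East strictly beats every other strategy against every opponent action, so it is strictly dominant.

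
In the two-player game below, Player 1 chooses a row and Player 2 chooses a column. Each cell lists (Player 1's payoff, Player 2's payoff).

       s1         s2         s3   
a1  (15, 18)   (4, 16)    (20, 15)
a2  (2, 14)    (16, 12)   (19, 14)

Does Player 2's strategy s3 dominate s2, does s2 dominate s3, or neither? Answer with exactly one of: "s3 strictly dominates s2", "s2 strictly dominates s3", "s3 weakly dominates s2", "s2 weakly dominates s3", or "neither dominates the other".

neither dominates the other

s3's payoffs vs s2's, by Player 1's action — a1: 15<16, a2: 14>12.
s3 does better at a2 but worse at a1; neither strategy dominates the other.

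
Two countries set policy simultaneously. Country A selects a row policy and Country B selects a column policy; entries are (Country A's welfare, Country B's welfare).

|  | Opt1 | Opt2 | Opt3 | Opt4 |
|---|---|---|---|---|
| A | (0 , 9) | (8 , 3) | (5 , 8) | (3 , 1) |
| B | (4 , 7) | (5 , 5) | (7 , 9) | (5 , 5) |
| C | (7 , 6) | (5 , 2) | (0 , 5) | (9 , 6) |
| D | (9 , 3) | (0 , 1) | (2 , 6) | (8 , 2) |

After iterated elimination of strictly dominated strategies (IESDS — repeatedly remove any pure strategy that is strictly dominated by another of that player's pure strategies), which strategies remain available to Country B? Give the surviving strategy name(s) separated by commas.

Country B's strategy Opt2 is strictly dominated by Opt1 (A: 9>3, B: 7>5, C: 6>2, D: 3>1) and is removed.
Row A is eliminated: B beats it against every remaining column (Opt1: 4>0, Opt3: 7>5, Opt4: 5>3).
Among the remaining strategies, none is strictly dominated by another pure strategy of the same player, so the elimination stops.
Surviving strategies — Country A: {B, C, D}; Country B: {Opt1, Opt3, Opt4}.

Opt1, Opt3, Opt4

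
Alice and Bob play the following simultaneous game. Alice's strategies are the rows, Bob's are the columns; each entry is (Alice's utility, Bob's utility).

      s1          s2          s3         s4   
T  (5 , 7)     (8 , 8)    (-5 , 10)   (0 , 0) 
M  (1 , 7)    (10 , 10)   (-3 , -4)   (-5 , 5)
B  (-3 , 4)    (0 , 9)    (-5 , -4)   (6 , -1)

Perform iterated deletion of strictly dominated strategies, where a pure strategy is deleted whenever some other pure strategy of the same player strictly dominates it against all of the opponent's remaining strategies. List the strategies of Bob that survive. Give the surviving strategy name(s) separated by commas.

s2

Column s1 is eliminated: s2 beats it against every remaining row (T: 8>7, M: 10>7, B: 9>4).
Bob's strategy s4 is strictly dominated by s2 (T: 8>0, M: 10>5, B: 9>-1) and is removed.
Row T is eliminated: M beats it against every remaining column (s2: 10>8, s3: -3>-5).
Row B is eliminated: M beats it against every remaining column (s2: 10>0, s3: -3>-5).
Column s3 is eliminated: s2 beats it against every remaining row (M: 10>-4).
Among the remaining strategies, none is strictly dominated by another pure strategy of the same player, so the elimination stops.
Surviving strategies — Alice: {M}; Bob: {s2}.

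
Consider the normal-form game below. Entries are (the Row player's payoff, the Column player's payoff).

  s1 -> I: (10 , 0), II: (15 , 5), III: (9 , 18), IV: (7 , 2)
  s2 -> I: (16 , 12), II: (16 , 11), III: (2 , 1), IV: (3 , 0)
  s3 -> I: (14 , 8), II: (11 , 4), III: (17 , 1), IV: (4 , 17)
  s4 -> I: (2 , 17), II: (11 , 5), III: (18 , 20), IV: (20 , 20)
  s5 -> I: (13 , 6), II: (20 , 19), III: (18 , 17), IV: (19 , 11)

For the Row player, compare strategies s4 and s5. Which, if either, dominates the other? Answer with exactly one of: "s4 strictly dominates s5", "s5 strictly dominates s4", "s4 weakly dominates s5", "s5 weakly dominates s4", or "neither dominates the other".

neither dominates the other

s4's payoffs vs s5's, by the Column player's action — I: 2<13, II: 11<20, III: 18=18, IV: 20>19.
s4 does better at IV but worse at I, II; neither strategy dominates the other.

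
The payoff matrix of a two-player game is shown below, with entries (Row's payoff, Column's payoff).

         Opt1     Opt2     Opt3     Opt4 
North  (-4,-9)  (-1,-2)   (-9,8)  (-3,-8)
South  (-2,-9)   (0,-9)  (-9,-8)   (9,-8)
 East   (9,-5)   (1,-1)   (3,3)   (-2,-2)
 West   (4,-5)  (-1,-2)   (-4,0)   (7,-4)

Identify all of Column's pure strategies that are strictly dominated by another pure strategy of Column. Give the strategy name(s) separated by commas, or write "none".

Opt3 strictly dominates Opt1 — North: 8>-9, South: -8>-9, East: 3>-5, West: 0>-5.
Opt3 strictly dominates Opt2 — North: 8>-2, South: -8>-9, East: 3>-1, West: 0>-2.
Opt3 is not dominated — it holds its own against Opt1 at North (8>-9); Opt2 at North (8>-2); Opt4 at North (8>-8).
Opt4 is not dominated — it holds its own against Opt1 at North (-8>-9); Opt2 at South (-8>-9); Opt3 at South (-8=-8).

Opt1, Opt2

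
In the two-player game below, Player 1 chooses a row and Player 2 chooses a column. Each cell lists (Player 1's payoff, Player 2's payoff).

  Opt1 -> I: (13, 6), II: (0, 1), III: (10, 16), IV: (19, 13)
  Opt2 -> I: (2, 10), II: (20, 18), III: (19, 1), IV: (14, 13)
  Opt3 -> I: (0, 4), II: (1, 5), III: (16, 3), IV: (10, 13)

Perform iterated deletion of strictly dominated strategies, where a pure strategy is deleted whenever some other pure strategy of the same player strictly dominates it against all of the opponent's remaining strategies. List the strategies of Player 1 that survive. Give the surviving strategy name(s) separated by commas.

Player 1's strategy Opt3 is strictly dominated by Opt2 (I: 2>0, II: 20>1, III: 19>16, IV: 14>10) and is removed.
Player 2's strategy I is strictly dominated by IV (Opt1: 13>6, Opt2: 13>10) and is removed.
Among the remaining strategies, none is strictly dominated by another pure strategy of the same player, so the elimination stops.
Surviving strategies — Player 1: {Opt1, Opt2}; Player 2: {II, III, IV}.

Opt1, Opt2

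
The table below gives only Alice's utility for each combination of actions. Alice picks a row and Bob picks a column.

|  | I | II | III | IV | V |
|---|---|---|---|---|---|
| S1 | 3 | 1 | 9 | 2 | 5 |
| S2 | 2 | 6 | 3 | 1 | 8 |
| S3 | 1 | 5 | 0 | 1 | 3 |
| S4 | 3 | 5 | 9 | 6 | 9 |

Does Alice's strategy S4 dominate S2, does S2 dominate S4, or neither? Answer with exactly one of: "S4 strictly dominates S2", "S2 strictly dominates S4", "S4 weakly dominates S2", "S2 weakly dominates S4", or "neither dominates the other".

neither dominates the other

S4's payoffs vs S2's, by Bob's action — I: 3>2, II: 5<6, III: 9>3, IV: 6>1, V: 9>8.
S4 does better at I, III, IV, V but worse at II; neither strategy dominates the other.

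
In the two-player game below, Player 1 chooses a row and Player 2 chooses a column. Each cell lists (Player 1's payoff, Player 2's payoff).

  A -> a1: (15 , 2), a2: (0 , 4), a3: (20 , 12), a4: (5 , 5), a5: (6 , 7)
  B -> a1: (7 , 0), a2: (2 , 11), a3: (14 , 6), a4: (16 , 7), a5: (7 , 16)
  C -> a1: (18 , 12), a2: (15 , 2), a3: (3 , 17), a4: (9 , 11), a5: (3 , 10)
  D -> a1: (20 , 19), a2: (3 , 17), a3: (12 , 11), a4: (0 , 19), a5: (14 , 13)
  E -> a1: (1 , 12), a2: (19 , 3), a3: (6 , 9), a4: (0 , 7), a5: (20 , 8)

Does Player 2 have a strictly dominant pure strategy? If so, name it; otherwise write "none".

a1 fails to dominate a2 at A (2<4).
a2 fails to dominate a1 at C (2<12).
a3 fails to dominate a1 at D (11<19).
a4 fails to dominate a1 at C (11<12).
a5 fails to dominate a1 at C (10<12).
No single strategy dominates all the others.

none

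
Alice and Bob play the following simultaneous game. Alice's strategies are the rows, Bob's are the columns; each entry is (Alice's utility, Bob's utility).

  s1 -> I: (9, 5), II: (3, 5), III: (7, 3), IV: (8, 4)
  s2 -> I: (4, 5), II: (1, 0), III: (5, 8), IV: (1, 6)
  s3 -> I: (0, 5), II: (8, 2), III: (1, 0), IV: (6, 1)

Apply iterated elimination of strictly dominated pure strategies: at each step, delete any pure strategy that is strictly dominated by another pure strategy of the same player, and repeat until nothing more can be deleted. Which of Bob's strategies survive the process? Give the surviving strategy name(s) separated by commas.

I, II

Alice's strategy s2 is strictly dominated by s1 (I: 9>4, II: 3>1, III: 7>5, IV: 8>1) and is removed.
Bob's strategy III is strictly dominated by I (s1: 5>3, s3: 5>0) and is removed.
For Bob, I strictly dominates IV on the remaining rows (s1: 5>4, s3: 5>1); eliminate IV.
Among the remaining strategies, none is strictly dominated by another pure strategy of the same player, so the elimination stops.
Surviving strategies — Alice: {s1, s3}; Bob: {I, II}.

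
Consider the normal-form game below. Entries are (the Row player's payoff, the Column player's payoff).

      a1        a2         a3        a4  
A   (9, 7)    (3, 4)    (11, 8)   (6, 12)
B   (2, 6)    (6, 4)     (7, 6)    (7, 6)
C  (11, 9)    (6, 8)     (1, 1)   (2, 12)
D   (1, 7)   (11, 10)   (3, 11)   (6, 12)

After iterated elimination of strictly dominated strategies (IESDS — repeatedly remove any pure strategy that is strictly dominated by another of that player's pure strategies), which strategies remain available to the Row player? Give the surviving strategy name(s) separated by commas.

For the Column player, a4 strictly dominates a2 on the remaining rows (A: 12>4, B: 6>4, C: 12>8, D: 12>10); eliminate a2.
Row D is eliminated: B beats it against every remaining column (a1: 2>1, a3: 7>3, a4: 7>6).
Among the remaining strategies, none is strictly dominated by another pure strategy of the same player, so the elimination stops.
Surviving strategies — the Row player: {A, B, C}; the Column player: {a1, a3, a4}.

A, B, C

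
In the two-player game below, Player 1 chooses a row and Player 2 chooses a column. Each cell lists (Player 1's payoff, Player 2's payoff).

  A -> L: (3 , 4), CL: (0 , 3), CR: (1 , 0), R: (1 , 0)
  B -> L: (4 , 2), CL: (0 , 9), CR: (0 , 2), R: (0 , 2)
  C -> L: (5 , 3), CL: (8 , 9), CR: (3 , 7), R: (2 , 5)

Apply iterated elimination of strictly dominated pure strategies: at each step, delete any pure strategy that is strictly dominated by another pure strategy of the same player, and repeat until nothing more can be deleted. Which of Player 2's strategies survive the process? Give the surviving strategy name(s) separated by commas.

CL

For Player 1, C strictly dominates A on the remaining columns (L: 5>3, CL: 8>0, CR: 3>1, R: 2>1); eliminate A.
Player 1's strategy B is strictly dominated by C (L: 5>4, CL: 8>0, CR: 3>0, R: 2>0) and is removed.
Column L is eliminated: CL beats it against every remaining row (C: 9>3).
Column CR is eliminated: CL beats it against every remaining row (C: 9>7).
Player 2's strategy R is strictly dominated by CL (C: 9>5) and is removed.
Among the remaining strategies, none is strictly dominated by another pure strategy of the same player, so the elimination stops.
Surviving strategies — Player 1: {C}; Player 2: {CL}.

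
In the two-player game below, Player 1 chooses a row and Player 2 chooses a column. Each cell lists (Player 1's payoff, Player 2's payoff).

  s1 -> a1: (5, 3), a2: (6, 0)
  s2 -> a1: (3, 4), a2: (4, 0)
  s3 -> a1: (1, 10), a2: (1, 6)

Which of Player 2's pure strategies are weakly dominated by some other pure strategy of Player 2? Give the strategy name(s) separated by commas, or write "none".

a2

a1 is not dominated — it holds its own against a2 at s1 (3>0).
a2 is weakly dominated by a1 (s1: 3>0, s2: 4>0, s3: 10>6).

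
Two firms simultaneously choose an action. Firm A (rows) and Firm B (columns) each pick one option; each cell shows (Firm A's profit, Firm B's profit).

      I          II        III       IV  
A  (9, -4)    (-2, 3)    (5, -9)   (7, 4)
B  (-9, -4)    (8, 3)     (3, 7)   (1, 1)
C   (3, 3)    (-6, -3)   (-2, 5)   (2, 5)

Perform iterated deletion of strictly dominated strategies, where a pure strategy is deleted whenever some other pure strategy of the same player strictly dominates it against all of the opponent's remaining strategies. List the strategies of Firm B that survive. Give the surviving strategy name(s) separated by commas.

For Firm A, A strictly dominates C on the remaining columns (I: 9>3, II: -2>-6, III: 5>-2, IV: 7>2); eliminate C.
For Firm B, II strictly dominates I on the remaining rows (A: 3>-4, B: 3>-4); eliminate I.
Among the remaining strategies, none is strictly dominated by another pure strategy of the same player, so the elimination stops.
Surviving strategies — Firm A: {A, B}; Firm B: {II, III, IV}.

II, III, IV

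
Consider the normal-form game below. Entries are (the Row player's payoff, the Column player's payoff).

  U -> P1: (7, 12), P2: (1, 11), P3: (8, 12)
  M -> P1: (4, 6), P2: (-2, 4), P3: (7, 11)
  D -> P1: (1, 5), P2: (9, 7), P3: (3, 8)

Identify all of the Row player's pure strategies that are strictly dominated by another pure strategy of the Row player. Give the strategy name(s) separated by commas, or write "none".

M

U is not dominated — it holds its own against M at P1 (7>4); D at P1 (7>1).
U strictly dominates M — P1: 7>4, P2: 1>-2, P3: 8>7.
Nothing dominates D: U at P2 (9>1); M at P2 (9>-2).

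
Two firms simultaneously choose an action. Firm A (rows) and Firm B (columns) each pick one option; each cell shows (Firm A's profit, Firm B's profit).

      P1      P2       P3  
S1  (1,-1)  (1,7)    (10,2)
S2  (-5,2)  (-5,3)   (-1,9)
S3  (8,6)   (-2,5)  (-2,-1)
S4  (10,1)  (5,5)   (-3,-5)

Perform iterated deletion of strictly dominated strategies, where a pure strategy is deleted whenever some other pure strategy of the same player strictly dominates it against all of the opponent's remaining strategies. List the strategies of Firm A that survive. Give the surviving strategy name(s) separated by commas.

For Firm A, S1 strictly dominates S2 on the remaining columns (P1: 1>-5, P2: 1>-5, P3: 10>-1); eliminate S2.
For Firm B, P2 strictly dominates P3 on the remaining rows (S1: 7>2, S3: 5>-1, S4: 5>-5); eliminate P3.
Row S1 is eliminated: S4 beats it against every remaining column (P1: 10>1, P2: 5>1).
Firm A's strategy S3 is strictly dominated by S4 (P1: 10>8, P2: 5>-2) and is removed.
Column P1 is eliminated: P2 beats it against every remaining row (S4: 5>1).
Among the remaining strategies, none is strictly dominated by another pure strategy of the same player, so the elimination stops.
Surviving strategies — Firm A: {S4}; Firm B: {P2}.

S4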